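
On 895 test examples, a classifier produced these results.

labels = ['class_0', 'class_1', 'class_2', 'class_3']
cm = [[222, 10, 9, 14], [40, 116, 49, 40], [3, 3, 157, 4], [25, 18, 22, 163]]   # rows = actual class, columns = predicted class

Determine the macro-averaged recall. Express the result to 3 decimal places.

0.750

Per-class recall (TP/(TP+FN)):
  class_0: TP=222, FN=10+9+14=33 → 222/255 = 0.8706
  class_1: TP=116, FN=40+49+40=129 → 116/245 = 0.4735
  class_2: TP=157, FN=3+3+4=10 → 157/167 = 0.9401
  class_3: TP=163, FN=25+18+22=65 → 163/228 = 0.7149
Macro-recall = mean = (0.8706 + 0.4735 + 0.9401 + 0.7149) / 4 = 0.750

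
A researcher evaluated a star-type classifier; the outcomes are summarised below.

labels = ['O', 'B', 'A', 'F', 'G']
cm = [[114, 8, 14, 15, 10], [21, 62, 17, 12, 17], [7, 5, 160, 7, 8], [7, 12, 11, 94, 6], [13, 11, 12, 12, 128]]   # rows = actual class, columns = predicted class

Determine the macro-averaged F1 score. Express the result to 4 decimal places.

0.6977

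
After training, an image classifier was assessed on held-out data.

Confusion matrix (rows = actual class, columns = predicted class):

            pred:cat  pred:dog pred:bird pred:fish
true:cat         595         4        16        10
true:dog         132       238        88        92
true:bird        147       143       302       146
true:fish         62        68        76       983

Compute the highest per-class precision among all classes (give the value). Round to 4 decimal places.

Per-class precision (TP/(TP+FP)):
  cat: TP=595, FP=132+147+62=341 → 595/936 = 0.63568
  dog: TP=238, FP=4+143+68=215 → 238/453 = 0.52539
  bird: TP=302, FP=16+88+76=180 → 302/482 = 0.62656
  fish: TP=983, FP=10+92+146=248 → 983/1231 = 0.79854
Highest is class 'fish' with precision = 0.7985.

0.7985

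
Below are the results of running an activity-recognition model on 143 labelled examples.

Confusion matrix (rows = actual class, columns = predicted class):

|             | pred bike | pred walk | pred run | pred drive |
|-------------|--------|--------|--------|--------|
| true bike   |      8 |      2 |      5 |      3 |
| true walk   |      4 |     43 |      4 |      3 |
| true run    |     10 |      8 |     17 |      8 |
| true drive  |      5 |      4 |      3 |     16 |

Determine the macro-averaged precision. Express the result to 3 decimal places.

Per-class precision (TP/(TP+FP)):
  bike: TP=8, FP=4+10+5=19 → 8/27 = 0.2963
  walk: TP=43, FP=2+8+4=14 → 43/57 = 0.7544
  run: TP=17, FP=5+4+3=12 → 17/29 = 0.5862
  drive: TP=16, FP=3+3+8=14 → 16/30 = 0.5333
Macro-precision = mean = (0.2963 + 0.7544 + 0.5862 + 0.5333) / 4 = 0.543

0.543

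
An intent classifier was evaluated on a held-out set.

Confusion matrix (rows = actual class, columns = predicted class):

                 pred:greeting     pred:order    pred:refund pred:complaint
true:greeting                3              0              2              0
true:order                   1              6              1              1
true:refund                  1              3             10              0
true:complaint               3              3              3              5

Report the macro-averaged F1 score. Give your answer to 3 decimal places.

Per-class F1 score (2·TP/(2·TP+FP+FN)):
  greeting: TP=3, FP=1+1+3=5, FN=0+2+0=2 → 6/13 = 0.4615
  order: TP=6, FP=0+3+3=6, FN=1+1+1=3 → 12/21 = 0.5714
  refund: TP=10, FP=2+1+3=6, FN=1+3+0=4 → 20/30 = 0.6667
  complaint: TP=5, FP=0+1+0=1, FN=3+3+3=9 → 10/20 = 0.5000
Macro-F1 score = mean = (0.4615 + 0.5714 + 0.6667 + 0.5000) / 4 = 0.550

0.550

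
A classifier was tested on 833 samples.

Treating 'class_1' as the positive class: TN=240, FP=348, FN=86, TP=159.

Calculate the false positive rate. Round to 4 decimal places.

FPR = FP/(FP+TN) = 348/(348+240) = 0.5918

0.5918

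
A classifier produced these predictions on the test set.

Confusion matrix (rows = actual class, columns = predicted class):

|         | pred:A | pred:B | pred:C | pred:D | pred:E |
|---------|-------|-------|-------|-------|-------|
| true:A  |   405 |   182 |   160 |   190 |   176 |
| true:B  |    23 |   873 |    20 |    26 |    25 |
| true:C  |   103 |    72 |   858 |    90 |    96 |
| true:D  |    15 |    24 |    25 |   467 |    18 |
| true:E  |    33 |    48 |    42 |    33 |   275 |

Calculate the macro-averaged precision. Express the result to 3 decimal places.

Per-class precision (TP/(TP+FP)):
  A: TP=405, FP=23+103+15+33=174 → 405/579 = 0.6995
  B: TP=873, FP=182+72+24+48=326 → 873/1199 = 0.7281
  C: TP=858, FP=160+20+25+42=247 → 858/1105 = 0.7765
  D: TP=467, FP=190+26+90+33=339 → 467/806 = 0.5794
  E: TP=275, FP=176+25+96+18=315 → 275/590 = 0.4661
Macro-precision = mean = (0.6995 + 0.7281 + 0.7765 + 0.5794 + 0.4661) / 5 = 0.650

0.650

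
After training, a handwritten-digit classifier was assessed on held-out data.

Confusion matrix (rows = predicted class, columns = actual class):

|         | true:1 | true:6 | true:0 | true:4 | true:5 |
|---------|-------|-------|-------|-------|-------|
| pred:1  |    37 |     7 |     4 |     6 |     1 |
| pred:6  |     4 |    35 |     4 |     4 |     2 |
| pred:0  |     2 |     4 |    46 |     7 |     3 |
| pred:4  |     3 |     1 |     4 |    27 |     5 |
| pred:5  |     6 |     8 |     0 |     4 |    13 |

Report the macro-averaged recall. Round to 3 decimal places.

0.649

Per-class recall (TP/(TP+FN)):
  1: TP=37, FN=4+2+3+6=15 → 37/52 = 0.7115
  6: TP=35, FN=7+4+1+8=20 → 35/55 = 0.6364
  0: TP=46, FN=4+4+4+0=12 → 46/58 = 0.7931
  4: TP=27, FN=6+4+7+4=21 → 27/48 = 0.5625
  5: TP=13, FN=1+2+3+5=11 → 13/24 = 0.5417
Macro-recall = mean = (0.7115 + 0.6364 + 0.7931 + 0.5625 + 0.5417) / 5 = 0.649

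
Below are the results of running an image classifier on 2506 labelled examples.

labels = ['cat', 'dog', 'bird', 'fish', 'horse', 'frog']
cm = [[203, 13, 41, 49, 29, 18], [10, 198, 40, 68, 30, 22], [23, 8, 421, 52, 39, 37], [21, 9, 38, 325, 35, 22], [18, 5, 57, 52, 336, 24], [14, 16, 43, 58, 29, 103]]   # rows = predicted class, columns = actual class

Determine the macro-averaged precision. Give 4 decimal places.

0.6060

Per-class precision (TP/(TP+FP)):
  cat: TP=203, FP=13+41+49+29+18=150 → 203/353 = 0.57507
  dog: TP=198, FP=10+40+68+30+22=170 → 198/368 = 0.53804
  bird: TP=421, FP=23+8+52+39+37=159 → 421/580 = 0.72586
  fish: TP=325, FP=21+9+38+35+22=125 → 325/450 = 0.72222
  horse: TP=336, FP=18+5+57+52+24=156 → 336/492 = 0.68293
  frog: TP=103, FP=14+16+43+58+29=160 → 103/263 = 0.39163
Macro-precision = mean = (0.57507 + 0.53804 + 0.72586 + 0.72222 + 0.68293 + 0.39163) / 6 = 0.6060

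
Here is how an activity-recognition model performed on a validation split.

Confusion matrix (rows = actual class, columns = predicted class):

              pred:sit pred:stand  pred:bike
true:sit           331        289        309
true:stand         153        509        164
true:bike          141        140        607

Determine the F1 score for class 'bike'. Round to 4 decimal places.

One-vs-rest for 'bike': TP = diagonal; FP = other classes predicted 'bike'; FN = 'bike' predicted as other.
F1 score = 2·TP/(2·TP+FP+FN).
bike: TP=607, FP=309+164=473, FN=141+140=281 → 1214/1968 = 0.61687

0.6169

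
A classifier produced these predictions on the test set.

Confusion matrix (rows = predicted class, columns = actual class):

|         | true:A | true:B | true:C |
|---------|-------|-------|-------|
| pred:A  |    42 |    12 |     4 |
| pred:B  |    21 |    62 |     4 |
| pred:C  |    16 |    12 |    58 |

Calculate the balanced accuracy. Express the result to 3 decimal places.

0.710

Balanced accuracy = mean of per-class recall.
  A: recall = 42/79 = 0.5316
  B: recall = 62/86 = 0.7209
  C: recall = 58/66 = 0.8788
Mean = (0.5316 + 0.7209 + 0.8788) / 3 = 0.710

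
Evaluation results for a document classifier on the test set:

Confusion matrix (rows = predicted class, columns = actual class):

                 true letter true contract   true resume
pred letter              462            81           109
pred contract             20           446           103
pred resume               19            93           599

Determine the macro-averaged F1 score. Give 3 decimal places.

0.780

Per-class F1 score (2·TP/(2·TP+FP+FN)):
  letter: TP=462, FP=81+109=190, FN=20+19=39 → 924/1153 = 0.8014
  contract: TP=446, FP=20+103=123, FN=81+93=174 → 892/1189 = 0.7502
  resume: TP=599, FP=19+93=112, FN=109+103=212 → 1198/1522 = 0.7871
Macro-F1 score = mean = (0.8014 + 0.7502 + 0.7871) / 3 = 0.780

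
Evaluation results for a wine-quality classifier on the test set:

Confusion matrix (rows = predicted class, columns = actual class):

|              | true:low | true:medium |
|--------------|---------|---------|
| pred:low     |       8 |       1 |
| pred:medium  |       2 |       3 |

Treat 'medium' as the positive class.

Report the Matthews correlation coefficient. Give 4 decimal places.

MCC = (TP·TN − FP·FN) / √((TP+FP)(TP+FN)(TN+FP)(TN+FN))
Numerator = 3·8 − 2·1 = 22
Denominator = √(5·4·10·9) = √1800 = 42.4264
MCC = 22 / 42.4264 = 0.5185

0.5185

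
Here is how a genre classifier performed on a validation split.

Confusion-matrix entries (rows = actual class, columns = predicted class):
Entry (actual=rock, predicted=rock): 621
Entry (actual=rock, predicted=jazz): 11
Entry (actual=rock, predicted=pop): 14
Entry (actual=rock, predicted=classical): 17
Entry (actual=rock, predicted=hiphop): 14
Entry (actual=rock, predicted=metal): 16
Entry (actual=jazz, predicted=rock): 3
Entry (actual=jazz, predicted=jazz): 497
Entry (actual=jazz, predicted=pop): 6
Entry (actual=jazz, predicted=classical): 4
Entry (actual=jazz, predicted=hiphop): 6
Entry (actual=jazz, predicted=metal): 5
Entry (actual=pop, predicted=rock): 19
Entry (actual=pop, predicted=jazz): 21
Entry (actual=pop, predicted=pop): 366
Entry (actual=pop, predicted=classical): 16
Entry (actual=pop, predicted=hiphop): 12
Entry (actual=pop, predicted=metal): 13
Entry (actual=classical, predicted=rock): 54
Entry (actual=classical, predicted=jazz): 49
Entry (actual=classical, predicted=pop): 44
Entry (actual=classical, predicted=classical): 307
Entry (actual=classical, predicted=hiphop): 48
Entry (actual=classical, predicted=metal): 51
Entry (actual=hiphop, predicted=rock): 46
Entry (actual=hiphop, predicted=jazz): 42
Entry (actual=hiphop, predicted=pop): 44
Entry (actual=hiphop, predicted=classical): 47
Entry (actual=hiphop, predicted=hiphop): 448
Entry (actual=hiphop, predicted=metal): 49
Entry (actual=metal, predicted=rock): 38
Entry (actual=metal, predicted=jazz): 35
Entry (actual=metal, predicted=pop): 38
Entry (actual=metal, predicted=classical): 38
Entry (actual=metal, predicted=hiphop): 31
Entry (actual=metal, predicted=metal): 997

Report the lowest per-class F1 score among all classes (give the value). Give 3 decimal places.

Per-class F1 score (2·TP/(2·TP+FP+FN)):
  rock: TP=621, FP=3+19+54+46+38=160, FN=11+14+17+14+16=72 → 1242/1474 = 0.8426
  jazz: TP=497, FP=11+21+49+42+35=158, FN=3+6+4+6+5=24 → 994/1176 = 0.8452
  pop: TP=366, FP=14+6+44+44+38=146, FN=19+21+16+12+13=81 → 732/959 = 0.7633
  classical: TP=307, FP=17+4+16+47+38=122, FN=54+49+44+48+51=246 → 614/982 = 0.6253
  hiphop: TP=448, FP=14+6+12+48+31=111, FN=46+42+44+47+49=228 → 896/1235 = 0.7255
  metal: TP=997, FP=16+5+13+51+49=134, FN=38+35+38+38+31=180 → 1994/2308 = 0.8640
Lowest is class 'classical' with F1 score = 0.625.

0.625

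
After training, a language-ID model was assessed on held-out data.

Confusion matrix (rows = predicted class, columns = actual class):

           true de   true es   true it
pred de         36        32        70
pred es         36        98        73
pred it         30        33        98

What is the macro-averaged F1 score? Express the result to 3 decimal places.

0.439

Per-class F1 score (2·TP/(2·TP+FP+FN)):
  de: TP=36, FP=32+70=102, FN=36+30=66 → 72/240 = 0.3000
  es: TP=98, FP=36+73=109, FN=32+33=65 → 196/370 = 0.5297
  it: TP=98, FP=30+33=63, FN=70+73=143 → 196/402 = 0.4876
Macro-F1 score = mean = (0.3000 + 0.5297 + 0.4876) / 3 = 0.439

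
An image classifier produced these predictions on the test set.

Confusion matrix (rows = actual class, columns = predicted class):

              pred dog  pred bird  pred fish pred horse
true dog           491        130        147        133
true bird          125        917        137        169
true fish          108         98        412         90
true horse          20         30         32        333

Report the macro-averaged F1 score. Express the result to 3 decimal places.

Per-class F1 score (2·TP/(2·TP+FP+FN)):
  dog: TP=491, FP=125+108+20=253, FN=130+147+133=410 → 982/1645 = 0.5970
  bird: TP=917, FP=130+98+30=258, FN=125+137+169=431 → 1834/2523 = 0.7269
  fish: TP=412, FP=147+137+32=316, FN=108+98+90=296 → 824/1436 = 0.5738
  horse: TP=333, FP=133+169+90=392, FN=20+30+32=82 → 666/1140 = 0.5842
Macro-F1 score = mean = (0.5970 + 0.7269 + 0.5738 + 0.5842) / 4 = 0.620

0.620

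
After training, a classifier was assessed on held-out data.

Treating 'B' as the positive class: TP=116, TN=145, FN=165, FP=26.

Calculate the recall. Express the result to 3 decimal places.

Recall = TP/(TP+FN) = 116/(116+165) = 116/281 = 0.413

0.413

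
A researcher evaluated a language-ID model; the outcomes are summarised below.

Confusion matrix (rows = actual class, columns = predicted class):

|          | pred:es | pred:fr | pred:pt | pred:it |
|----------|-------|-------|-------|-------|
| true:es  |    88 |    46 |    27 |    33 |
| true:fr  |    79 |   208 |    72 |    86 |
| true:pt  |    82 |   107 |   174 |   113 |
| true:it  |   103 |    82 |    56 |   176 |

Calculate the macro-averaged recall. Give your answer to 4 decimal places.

Per-class recall (TP/(TP+FN)):
  es: TP=88, FN=46+27+33=106 → 88/194 = 0.45361
  fr: TP=208, FN=79+72+86=237 → 208/445 = 0.46742
  pt: TP=174, FN=82+107+113=302 → 174/476 = 0.36555
  it: TP=176, FN=103+82+56=241 → 176/417 = 0.42206
Macro-recall = mean = (0.45361 + 0.46742 + 0.36555 + 0.42206) / 4 = 0.4272

0.4272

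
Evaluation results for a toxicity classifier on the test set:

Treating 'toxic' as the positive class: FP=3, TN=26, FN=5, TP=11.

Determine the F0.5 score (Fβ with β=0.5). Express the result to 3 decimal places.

0.764

Fβ = (1+β²)·TP / ((1+β²)·TP + β²·FN + FP), with β²=1/4
= 1.25·11 / (1.25·11 + 0.25·5 + 3) = 0.764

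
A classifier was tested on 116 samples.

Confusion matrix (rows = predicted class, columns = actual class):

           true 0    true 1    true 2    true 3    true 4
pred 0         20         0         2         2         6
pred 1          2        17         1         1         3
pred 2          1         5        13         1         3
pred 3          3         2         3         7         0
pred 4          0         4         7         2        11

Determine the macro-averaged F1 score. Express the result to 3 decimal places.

0.573

Per-class F1 score (2·TP/(2·TP+FP+FN)):
  0: TP=20, FP=0+2+2+6=10, FN=2+1+3+0=6 → 40/56 = 0.7143
  1: TP=17, FP=2+1+1+3=7, FN=0+5+2+4=11 → 34/52 = 0.6538
  2: TP=13, FP=1+5+1+3=10, FN=2+1+3+7=13 → 26/49 = 0.5306
  3: TP=7, FP=3+2+3+0=8, FN=2+1+1+2=6 → 14/28 = 0.5000
  4: TP=11, FP=0+4+7+2=13, FN=6+3+3+0=12 → 22/47 = 0.4681
Macro-F1 score = mean = (0.7143 + 0.6538 + 0.5306 + 0.5000 + 0.4681) / 5 = 0.573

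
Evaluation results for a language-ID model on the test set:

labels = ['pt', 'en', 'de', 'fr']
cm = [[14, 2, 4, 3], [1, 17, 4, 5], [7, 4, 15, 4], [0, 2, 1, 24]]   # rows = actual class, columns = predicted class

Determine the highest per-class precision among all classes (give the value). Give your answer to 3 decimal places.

0.680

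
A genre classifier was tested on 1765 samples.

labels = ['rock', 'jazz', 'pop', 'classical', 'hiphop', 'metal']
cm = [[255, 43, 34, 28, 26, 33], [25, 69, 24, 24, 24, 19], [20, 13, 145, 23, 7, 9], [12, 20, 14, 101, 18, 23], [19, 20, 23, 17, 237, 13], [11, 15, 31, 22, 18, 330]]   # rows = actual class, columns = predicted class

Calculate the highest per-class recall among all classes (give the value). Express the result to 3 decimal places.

Per-class recall (TP/(TP+FN)):
  rock: TP=255, FN=43+34+28+26+33=164 → 255/419 = 0.6086
  jazz: TP=69, FN=25+24+24+24+19=116 → 69/185 = 0.3730
  pop: TP=145, FN=20+13+23+7+9=72 → 145/217 = 0.6682
  classical: TP=101, FN=12+20+14+18+23=87 → 101/188 = 0.5372
  hiphop: TP=237, FN=19+20+23+17+13=92 → 237/329 = 0.7204
  metal: TP=330, FN=11+15+31+22+18=97 → 330/427 = 0.7728
Highest is class 'metal' with recall = 0.773.

0.773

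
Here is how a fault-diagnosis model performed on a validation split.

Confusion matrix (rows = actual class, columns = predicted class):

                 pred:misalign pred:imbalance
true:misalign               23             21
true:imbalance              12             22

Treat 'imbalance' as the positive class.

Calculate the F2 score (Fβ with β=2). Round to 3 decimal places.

0.615

Fβ = (1+β²)·TP / ((1+β²)·TP + β²·FN + FP), with β²=4
= 5·22 / (5·22 + 4·12 + 21) = 0.615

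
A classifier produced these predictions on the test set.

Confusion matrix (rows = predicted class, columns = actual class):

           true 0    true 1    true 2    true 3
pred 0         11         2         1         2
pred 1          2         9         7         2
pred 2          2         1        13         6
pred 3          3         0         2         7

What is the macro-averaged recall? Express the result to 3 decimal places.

Per-class recall (TP/(TP+FN)):
  0: TP=11, FN=2+2+3=7 → 11/18 = 0.6111
  1: TP=9, FN=2+1+0=3 → 9/12 = 0.7500
  2: TP=13, FN=1+7+2=10 → 13/23 = 0.5652
  3: TP=7, FN=2+2+6=10 → 7/17 = 0.4118
Macro-recall = mean = (0.6111 + 0.7500 + 0.5652 + 0.4118) / 4 = 0.585

0.585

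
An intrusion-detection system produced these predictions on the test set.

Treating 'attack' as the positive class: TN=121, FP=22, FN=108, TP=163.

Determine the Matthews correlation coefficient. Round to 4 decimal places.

0.4281

MCC = (TP·TN − FP·FN) / √((TP+FP)(TP+FN)(TN+FP)(TN+FN))
Numerator = 163·121 − 22·108 = 17347
Denominator = √(185·271·143·229) = √1641770845 = 40518.7715
MCC = 17347 / 40518.7715 = 0.4281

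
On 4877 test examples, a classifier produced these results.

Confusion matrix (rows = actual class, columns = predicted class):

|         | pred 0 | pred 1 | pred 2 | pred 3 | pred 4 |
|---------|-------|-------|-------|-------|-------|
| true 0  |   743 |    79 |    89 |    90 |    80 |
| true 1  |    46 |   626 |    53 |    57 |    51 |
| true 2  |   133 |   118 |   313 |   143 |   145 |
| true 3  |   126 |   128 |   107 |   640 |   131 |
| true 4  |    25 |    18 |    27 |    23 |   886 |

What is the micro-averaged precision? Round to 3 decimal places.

Micro-averaging pools counts across classes: ΣTP=3208, ΣFP=1669, ΣFN=1669.
Micro-precision = TP/(TP+FP) on pooled counts = 0.658 (equals overall accuracy in single-label multiclass).

0.658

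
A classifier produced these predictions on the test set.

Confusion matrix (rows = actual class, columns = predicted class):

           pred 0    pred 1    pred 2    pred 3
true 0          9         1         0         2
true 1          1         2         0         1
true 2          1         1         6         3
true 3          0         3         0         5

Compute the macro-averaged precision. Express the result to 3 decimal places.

Per-class precision (TP/(TP+FP)):
  0: TP=9, FP=1+1+0=2 → 9/11 = 0.8182
  1: TP=2, FP=1+1+3=5 → 2/7 = 0.2857
  2: TP=6, FP=0+0+0=0 → 6/6 = 1.0000
  3: TP=5, FP=2+1+3=6 → 5/11 = 0.4545
Macro-precision = mean = (0.8182 + 0.2857 + 1.0000 + 0.4545) / 4 = 0.640

0.640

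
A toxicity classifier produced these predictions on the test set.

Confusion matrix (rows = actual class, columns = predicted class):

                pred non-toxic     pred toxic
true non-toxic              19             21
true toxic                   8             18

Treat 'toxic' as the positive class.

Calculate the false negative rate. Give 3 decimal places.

FNR = FN/(FN+TP) = 8/(8+18) = 0.308

0.308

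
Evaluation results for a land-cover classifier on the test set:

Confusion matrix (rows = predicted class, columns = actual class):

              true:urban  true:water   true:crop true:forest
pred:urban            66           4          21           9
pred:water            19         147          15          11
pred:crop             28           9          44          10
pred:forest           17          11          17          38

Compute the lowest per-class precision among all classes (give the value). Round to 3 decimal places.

Per-class precision (TP/(TP+FP)):
  urban: TP=66, FP=4+21+9=34 → 66/100 = 0.6600
  water: TP=147, FP=19+15+11=45 → 147/192 = 0.7656
  crop: TP=44, FP=28+9+10=47 → 44/91 = 0.4835
  forest: TP=38, FP=17+11+17=45 → 38/83 = 0.4578
Lowest is class 'forest' with precision = 0.458.

0.458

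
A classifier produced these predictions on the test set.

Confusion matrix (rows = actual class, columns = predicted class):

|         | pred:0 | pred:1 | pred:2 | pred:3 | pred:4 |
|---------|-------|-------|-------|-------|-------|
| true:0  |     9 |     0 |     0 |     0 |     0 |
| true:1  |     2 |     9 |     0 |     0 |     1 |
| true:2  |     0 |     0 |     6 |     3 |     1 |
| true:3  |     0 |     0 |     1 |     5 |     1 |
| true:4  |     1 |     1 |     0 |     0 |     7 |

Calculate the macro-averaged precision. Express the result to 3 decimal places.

0.766

Per-class precision (TP/(TP+FP)):
  0: TP=9, FP=2+0+0+1=3 → 9/12 = 0.7500
  1: TP=9, FP=0+0+0+1=1 → 9/10 = 0.9000
  2: TP=6, FP=0+0+1+0=1 → 6/7 = 0.8571
  3: TP=5, FP=0+0+3+0=3 → 5/8 = 0.6250
  4: TP=7, FP=0+1+1+1=3 → 7/10 = 0.7000
Macro-precision = mean = (0.7500 + 0.9000 + 0.8571 + 0.6250 + 0.7000) / 5 = 0.766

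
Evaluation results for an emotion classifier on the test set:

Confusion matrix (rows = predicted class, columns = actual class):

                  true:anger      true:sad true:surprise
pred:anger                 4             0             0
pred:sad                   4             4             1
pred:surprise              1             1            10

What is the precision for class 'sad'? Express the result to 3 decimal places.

One-vs-rest for 'sad': TP = diagonal; FP = other classes predicted 'sad'; FN = 'sad' predicted as other.
precision = TP/(TP+FP).
sad: TP=4, FP=4+1=5 → 4/9 = 0.4444

0.444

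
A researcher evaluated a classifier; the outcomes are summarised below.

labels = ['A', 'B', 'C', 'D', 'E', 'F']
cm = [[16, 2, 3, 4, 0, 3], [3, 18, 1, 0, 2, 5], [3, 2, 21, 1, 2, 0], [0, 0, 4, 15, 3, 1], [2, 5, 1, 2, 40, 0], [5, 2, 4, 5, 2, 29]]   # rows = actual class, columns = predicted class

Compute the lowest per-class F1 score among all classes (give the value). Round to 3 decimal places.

Per-class F1 score (2·TP/(2·TP+FP+FN)):
  A: TP=16, FP=3+3+0+2+5=13, FN=2+3+4+0+3=12 → 32/57 = 0.5614
  B: TP=18, FP=2+2+0+5+2=11, FN=3+1+0+2+5=11 → 36/58 = 0.6207
  C: TP=21, FP=3+1+4+1+4=13, FN=3+2+1+2+0=8 → 42/63 = 0.6667
  D: TP=15, FP=4+0+1+2+5=12, FN=0+0+4+3+1=8 → 30/50 = 0.6000
  E: TP=40, FP=0+2+2+3+2=9, FN=2+5+1+2+0=10 → 80/99 = 0.8081
  F: TP=29, FP=3+5+0+1+0=9, FN=5+2+4+5+2=18 → 58/85 = 0.6824
Lowest is class 'A' with F1 score = 0.561.

0.561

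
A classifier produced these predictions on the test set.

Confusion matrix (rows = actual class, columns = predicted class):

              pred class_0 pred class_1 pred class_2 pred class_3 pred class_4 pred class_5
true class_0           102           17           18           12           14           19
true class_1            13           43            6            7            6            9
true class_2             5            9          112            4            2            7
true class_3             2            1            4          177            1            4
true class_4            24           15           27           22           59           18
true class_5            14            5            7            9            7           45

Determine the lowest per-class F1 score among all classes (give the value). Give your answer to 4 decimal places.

Per-class F1 score (2·TP/(2·TP+FP+FN)):
  class_0: TP=102, FP=13+5+2+24+14=58, FN=17+18+12+14+19=80 → 204/342 = 0.59649
  class_1: TP=43, FP=17+9+1+15+5=47, FN=13+6+7+6+9=41 → 86/174 = 0.49425
  class_2: TP=112, FP=18+6+4+27+7=62, FN=5+9+4+2+7=27 → 224/313 = 0.71565
  class_3: TP=177, FP=12+7+4+22+9=54, FN=2+1+4+1+4=12 → 354/420 = 0.84286
  class_4: TP=59, FP=14+6+2+1+7=30, FN=24+15+27+22+18=106 → 118/254 = 0.46457
  class_5: TP=45, FP=19+9+7+4+18=57, FN=14+5+7+9+7=42 → 90/189 = 0.47619
Lowest is class 'class_4' with F1 score = 0.4646.

0.4646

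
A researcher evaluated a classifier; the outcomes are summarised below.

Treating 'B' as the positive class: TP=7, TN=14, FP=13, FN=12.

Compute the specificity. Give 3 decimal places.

0.519

Specificity = TN/(TN+FP) = 14/(14+13) = 0.519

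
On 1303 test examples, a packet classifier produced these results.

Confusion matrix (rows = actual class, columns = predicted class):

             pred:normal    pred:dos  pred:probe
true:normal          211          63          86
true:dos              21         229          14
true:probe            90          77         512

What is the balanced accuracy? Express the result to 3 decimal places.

0.736

Balanced accuracy = mean of per-class recall.
  normal: recall = 211/360 = 0.5861
  dos: recall = 229/264 = 0.8674
  probe: recall = 512/679 = 0.7541
Mean = (0.5861 + 0.8674 + 0.7541) / 3 = 0.736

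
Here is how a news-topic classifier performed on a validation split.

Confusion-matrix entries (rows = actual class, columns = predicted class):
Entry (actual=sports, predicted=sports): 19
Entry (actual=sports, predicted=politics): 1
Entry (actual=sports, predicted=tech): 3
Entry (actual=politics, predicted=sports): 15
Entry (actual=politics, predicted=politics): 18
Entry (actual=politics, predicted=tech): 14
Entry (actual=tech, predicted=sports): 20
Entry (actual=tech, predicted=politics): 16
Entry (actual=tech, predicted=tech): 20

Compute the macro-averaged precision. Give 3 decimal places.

0.469

Per-class precision (TP/(TP+FP)):
  sports: TP=19, FP=15+20=35 → 19/54 = 0.3519
  politics: TP=18, FP=1+16=17 → 18/35 = 0.5143
  tech: TP=20, FP=3+14=17 → 20/37 = 0.5405
Macro-precision = mean = (0.3519 + 0.5143 + 0.5405) / 3 = 0.469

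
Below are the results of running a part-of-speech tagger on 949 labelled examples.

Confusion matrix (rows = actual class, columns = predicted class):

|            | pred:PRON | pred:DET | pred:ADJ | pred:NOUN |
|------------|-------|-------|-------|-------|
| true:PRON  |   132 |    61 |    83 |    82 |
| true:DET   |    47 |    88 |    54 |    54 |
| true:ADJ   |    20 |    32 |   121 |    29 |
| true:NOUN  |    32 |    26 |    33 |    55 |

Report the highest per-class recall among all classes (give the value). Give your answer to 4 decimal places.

0.5990

Per-class recall (TP/(TP+FN)):
  PRON: TP=132, FN=61+83+82=226 → 132/358 = 0.36872
  DET: TP=88, FN=47+54+54=155 → 88/243 = 0.36214
  ADJ: TP=121, FN=20+32+29=81 → 121/202 = 0.59901
  NOUN: TP=55, FN=32+26+33=91 → 55/146 = 0.37671
Highest is class 'ADJ' with recall = 0.5990.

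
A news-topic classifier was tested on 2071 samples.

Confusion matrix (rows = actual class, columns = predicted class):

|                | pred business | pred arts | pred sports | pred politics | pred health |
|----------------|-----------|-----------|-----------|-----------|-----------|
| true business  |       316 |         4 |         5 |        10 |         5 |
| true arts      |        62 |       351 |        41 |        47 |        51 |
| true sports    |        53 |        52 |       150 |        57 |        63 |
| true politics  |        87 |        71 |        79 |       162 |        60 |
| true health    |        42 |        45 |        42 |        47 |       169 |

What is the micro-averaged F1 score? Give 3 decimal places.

Micro-averaging pools counts across classes: ΣTP=1148, ΣFP=923, ΣFN=923.
Micro-F1 score = 2·TP/(2·TP+FP+FN) on pooled counts = 0.554 (equals overall accuracy in single-label multiclass).

0.554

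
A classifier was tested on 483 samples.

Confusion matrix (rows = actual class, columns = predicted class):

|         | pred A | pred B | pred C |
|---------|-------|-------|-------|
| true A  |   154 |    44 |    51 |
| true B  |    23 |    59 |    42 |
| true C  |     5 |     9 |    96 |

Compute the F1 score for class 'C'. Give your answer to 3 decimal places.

0.642

Take TP from the diagonal, FP from the rest of the 'C' prediction marginal, FN from the rest of the 'C' actual marginal.
F1 score = 2·TP/(2·TP+FP+FN).
C: TP=96, FP=51+42=93, FN=5+9=14 → 192/299 = 0.6421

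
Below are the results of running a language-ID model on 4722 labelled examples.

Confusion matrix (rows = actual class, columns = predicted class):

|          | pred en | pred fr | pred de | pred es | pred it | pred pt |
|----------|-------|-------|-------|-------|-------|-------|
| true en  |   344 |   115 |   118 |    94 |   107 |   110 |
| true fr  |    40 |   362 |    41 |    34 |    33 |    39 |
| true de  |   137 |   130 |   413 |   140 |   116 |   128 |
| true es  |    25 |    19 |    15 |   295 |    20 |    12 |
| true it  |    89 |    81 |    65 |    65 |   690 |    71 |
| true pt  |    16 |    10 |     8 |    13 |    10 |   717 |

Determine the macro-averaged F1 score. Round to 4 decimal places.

Per-class F1 score (2·TP/(2·TP+FP+FN)):
  en: TP=344, FP=40+137+25+89+16=307, FN=115+118+94+107+110=544 → 688/1539 = 0.44704
  fr: TP=362, FP=115+130+19+81+10=355, FN=40+41+34+33+39=187 → 724/1266 = 0.57188
  de: TP=413, FP=118+41+15+65+8=247, FN=137+130+140+116+128=651 → 826/1724 = 0.47912
  es: TP=295, FP=94+34+140+65+13=346, FN=25+19+15+20+12=91 → 590/1027 = 0.57449
  it: TP=690, FP=107+33+116+20+10=286, FN=89+81+65+65+71=371 → 1380/2037 = 0.67747
  pt: TP=717, FP=110+39+128+12+71=360, FN=16+10+8+13+10=57 → 1434/1851 = 0.77472
Macro-F1 score = mean = (0.44704 + 0.57188 + 0.47912 + 0.57449 + 0.67747 + 0.77472) / 6 = 0.5875

0.5875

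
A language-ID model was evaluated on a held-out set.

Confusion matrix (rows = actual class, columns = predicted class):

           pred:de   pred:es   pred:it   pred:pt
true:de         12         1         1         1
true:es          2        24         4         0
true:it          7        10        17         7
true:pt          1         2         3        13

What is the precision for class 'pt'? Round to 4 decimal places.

0.6190

Take TP from the diagonal, FP from the rest of the 'pt' prediction marginal, FN from the rest of the 'pt' actual marginal.
precision = TP/(TP+FP).
pt: TP=13, FP=1+0+7=8 → 13/21 = 0.61905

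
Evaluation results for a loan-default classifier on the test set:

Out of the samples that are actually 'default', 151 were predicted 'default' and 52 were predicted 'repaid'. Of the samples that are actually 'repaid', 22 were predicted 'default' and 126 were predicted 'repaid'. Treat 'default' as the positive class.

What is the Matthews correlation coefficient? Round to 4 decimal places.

MCC = (TP·TN − FP·FN) / √((TP+FP)(TP+FN)(TN+FP)(TN+FN))
Numerator = 151·126 − 22·52 = 17882
Denominator = √(173·203·148·178) = √925174936 = 30416.6884
MCC = 17882 / 30416.6884 = 0.5879

0.5879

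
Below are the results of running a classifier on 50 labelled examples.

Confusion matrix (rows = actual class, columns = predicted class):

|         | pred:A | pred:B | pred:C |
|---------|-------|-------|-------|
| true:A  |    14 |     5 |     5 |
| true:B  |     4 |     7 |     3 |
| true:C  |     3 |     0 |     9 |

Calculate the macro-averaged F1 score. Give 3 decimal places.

0.594

Per-class F1 score (2·TP/(2·TP+FP+FN)):
  A: TP=14, FP=4+3=7, FN=5+5=10 → 28/45 = 0.6222
  B: TP=7, FP=5+0=5, FN=4+3=7 → 14/26 = 0.5385
  C: TP=9, FP=5+3=8, FN=3+0=3 → 18/29 = 0.6207
Macro-F1 score = mean = (0.6222 + 0.5385 + 0.6207) / 3 = 0.594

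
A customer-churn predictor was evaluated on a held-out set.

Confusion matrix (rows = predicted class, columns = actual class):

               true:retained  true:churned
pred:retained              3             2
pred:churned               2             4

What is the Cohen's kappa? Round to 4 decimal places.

0.2667

Observed agreement pₒ = trace/N = 7/11 = 0.63636
Expected agreement pₑ = Σ (rowᵢ·colᵢ)/N² = (5·5 + 6·6)/11² = 0.50413
κ = (pₒ − pₑ)/(1 − pₑ) = (0.63636 − 0.50413)/(1 − 0.50413) = 0.2667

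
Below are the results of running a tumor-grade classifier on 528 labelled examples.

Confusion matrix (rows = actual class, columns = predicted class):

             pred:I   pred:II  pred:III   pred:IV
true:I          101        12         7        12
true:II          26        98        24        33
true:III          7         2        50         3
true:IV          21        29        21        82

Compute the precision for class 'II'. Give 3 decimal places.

0.695

Treat 'II' as positive and all other classes as negative.
precision = TP/(TP+FP).
II: TP=98, FP=12+2+29=43 → 98/141 = 0.6950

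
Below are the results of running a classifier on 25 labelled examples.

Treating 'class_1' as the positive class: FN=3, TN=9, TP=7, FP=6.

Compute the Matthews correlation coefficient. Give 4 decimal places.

MCC = (TP·TN − FP·FN) / √((TP+FP)(TP+FN)(TN+FP)(TN+FN))
Numerator = 7·9 − 6·3 = 45
Denominator = √(13·10·15·12) = √23400 = 152.9706
MCC = 45 / 152.9706 = 0.2942

0.2942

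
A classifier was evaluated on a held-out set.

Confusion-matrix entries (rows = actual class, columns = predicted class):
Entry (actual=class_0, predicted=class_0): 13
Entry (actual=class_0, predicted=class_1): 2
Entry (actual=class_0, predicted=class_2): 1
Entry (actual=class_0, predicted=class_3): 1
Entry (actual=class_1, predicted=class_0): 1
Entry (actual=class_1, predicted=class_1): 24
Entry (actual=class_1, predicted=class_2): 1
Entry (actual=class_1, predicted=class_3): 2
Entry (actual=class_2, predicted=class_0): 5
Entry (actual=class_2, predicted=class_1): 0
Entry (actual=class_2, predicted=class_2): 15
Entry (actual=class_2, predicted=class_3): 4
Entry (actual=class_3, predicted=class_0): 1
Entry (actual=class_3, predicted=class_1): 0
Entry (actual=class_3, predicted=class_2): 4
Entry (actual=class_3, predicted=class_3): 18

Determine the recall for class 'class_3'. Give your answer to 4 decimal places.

0.7826

One-vs-rest for 'class_3': TP = diagonal; FP = other classes predicted 'class_3'; FN = 'class_3' predicted as other.
recall = TP/(TP+FN).
class_3: TP=18, FN=1+0+4=5 → 18/23 = 0.78261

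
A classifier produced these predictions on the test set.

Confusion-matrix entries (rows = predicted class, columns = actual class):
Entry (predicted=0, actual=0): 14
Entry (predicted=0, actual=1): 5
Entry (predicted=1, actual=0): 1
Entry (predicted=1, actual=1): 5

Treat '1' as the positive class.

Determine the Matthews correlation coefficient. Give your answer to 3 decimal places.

MCC = (TP·TN − FP·FN) / √((TP+FP)(TP+FN)(TN+FP)(TN+FN))
Numerator = 5·14 − 1·5 = 65
Denominator = √(6·10·15·19) = √17100 = 130.7670
MCC = 65 / 130.7670 = 0.497

0.497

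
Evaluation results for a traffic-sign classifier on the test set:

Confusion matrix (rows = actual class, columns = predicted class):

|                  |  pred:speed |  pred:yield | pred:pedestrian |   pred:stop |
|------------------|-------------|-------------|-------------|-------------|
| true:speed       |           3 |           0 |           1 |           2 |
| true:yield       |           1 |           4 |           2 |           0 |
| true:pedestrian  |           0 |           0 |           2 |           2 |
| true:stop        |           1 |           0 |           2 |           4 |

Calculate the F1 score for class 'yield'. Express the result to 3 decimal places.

0.727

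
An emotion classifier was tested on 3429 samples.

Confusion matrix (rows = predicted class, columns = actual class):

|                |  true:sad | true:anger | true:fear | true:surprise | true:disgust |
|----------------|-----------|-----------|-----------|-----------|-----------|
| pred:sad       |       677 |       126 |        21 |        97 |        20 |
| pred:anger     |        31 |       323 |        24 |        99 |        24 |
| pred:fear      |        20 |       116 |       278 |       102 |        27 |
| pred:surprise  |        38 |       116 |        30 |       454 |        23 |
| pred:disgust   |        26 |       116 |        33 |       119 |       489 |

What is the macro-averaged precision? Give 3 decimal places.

0.637

Per-class precision (TP/(TP+FP)):
  sad: TP=677, FP=126+21+97+20=264 → 677/941 = 0.7194
  anger: TP=323, FP=31+24+99+24=178 → 323/501 = 0.6447
  fear: TP=278, FP=20+116+102+27=265 → 278/543 = 0.5120
  surprise: TP=454, FP=38+116+30+23=207 → 454/661 = 0.6868
  disgust: TP=489, FP=26+116+33+119=294 → 489/783 = 0.6245
Macro-precision = mean = (0.7194 + 0.6447 + 0.5120 + 0.6868 + 0.6245) / 5 = 0.637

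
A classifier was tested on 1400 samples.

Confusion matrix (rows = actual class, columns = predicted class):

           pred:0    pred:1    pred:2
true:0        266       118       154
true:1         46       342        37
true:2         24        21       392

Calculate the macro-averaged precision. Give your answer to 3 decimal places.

Per-class precision (TP/(TP+FP)):
  0: TP=266, FP=46+24=70 → 266/336 = 0.7917
  1: TP=342, FP=118+21=139 → 342/481 = 0.7110
  2: TP=392, FP=154+37=191 → 392/583 = 0.6724
Macro-precision = mean = (0.7917 + 0.7110 + 0.6724) / 3 = 0.725

0.725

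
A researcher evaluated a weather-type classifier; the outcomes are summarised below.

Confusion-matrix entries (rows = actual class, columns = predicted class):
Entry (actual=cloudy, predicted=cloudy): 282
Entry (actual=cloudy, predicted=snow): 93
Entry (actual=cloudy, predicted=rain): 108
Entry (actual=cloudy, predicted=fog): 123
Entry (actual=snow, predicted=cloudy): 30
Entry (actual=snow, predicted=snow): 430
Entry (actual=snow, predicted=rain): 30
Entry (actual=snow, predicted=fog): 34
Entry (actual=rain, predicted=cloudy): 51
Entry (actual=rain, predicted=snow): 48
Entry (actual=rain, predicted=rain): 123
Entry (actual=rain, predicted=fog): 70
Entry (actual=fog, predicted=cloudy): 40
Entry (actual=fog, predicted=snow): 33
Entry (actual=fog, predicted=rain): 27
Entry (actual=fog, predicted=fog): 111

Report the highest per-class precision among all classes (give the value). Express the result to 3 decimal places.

0.712

Per-class precision (TP/(TP+FP)):
  cloudy: TP=282, FP=30+51+40=121 → 282/403 = 0.6998
  snow: TP=430, FP=93+48+33=174 → 430/604 = 0.7119
  rain: TP=123, FP=108+30+27=165 → 123/288 = 0.4271
  fog: TP=111, FP=123+34+70=227 → 111/338 = 0.3284
Highest is class 'snow' with precision = 0.712.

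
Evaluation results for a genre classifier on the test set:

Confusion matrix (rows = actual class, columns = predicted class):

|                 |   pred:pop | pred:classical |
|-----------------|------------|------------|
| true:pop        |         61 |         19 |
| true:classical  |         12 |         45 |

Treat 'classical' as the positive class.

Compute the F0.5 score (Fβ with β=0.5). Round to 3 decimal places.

0.719

Fβ = (1+β²)·TP / ((1+β²)·TP + β²·FN + FP), with β²=1/4
= 1.25·45 / (1.25·45 + 0.25·12 + 19) = 0.719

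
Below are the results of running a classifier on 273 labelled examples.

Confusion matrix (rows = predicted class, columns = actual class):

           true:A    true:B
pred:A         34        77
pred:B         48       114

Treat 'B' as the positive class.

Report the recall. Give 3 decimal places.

Recall = TP/(TP+FN) = 114/(114+77) = 114/191 = 0.597

0.597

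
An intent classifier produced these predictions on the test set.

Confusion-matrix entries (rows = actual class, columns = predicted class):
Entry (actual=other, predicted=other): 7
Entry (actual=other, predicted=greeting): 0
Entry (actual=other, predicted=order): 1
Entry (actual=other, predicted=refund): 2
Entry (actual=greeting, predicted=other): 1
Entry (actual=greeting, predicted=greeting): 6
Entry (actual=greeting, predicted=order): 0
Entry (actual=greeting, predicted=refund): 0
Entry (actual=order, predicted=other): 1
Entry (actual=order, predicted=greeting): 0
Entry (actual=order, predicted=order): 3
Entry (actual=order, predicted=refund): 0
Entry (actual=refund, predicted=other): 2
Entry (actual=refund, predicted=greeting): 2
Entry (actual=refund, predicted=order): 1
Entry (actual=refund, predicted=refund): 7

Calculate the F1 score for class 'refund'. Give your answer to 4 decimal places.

0.6667

Take TP from the diagonal, FP from the rest of the 'refund' prediction marginal, FN from the rest of the 'refund' actual marginal.
F1 score = 2·TP/(2·TP+FP+FN).
refund: TP=7, FP=2+0+0=2, FN=2+2+1=5 → 14/21 = 0.66667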